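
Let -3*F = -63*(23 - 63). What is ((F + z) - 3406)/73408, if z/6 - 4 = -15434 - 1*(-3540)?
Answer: -37793/36704 ≈ -1.0297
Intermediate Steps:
F = -840 (F = -(-21)*(23 - 63) = -(-21)*(-40) = -⅓*2520 = -840)
z = -71340 (z = 24 + 6*(-15434 - 1*(-3540)) = 24 + 6*(-15434 + 3540) = 24 + 6*(-11894) = 24 - 71364 = -71340)
((F + z) - 3406)/73408 = ((-840 - 71340) - 3406)/73408 = (-72180 - 3406)*(1/73408) = -75586*1/73408 = -37793/36704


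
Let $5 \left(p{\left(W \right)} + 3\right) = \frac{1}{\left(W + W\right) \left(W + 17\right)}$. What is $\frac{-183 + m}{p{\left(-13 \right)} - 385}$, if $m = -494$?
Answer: $\frac{352040}{201761} \approx 1.7448$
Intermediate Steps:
$p{\left(W \right)} = -3 + \frac{1}{10 W \left(17 + W\right)}$ ($p{\left(W \right)} = -3 + \frac{1}{5 \left(W + W\right) \left(W + 17\right)} = -3 + \frac{1}{5 \cdot 2 W \left(17 + W\right)} = -3 + \frac{\frac{1}{2} \frac{1}{W} \frac{1}{17 + W}}{5} = -3 + \frac{1}{10 W \left(17 + W\right)}$)
$\frac{-183 + m}{p{\left(-13 \right)} - 385} = \frac{-183 - 494}{\frac{1 - -6630 - 30 \left(-13\right)^{2}}{10 \left(-13\right) \left(17 - 13\right)} - 385} = - \frac{677}{\frac{1}{10} \left(- \frac{1}{13}\right) \frac{1}{4} \left(1 + 6630 - 5070\right) - 385} = - \frac{677}{\frac{1}{10} \left(- \frac{1}{13}\right) \frac{1}{4} \cdot 1561 - 385} = - \frac{677}{- \frac{1561}{520} - 385} = - \frac{677}{- \frac{201761}{520}} = \left(-677\right) \left(- \frac{520}{201761}\right) = \frac{352040}{201761}$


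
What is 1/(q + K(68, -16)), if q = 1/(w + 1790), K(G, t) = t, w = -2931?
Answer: -1141/18257 ≈ -0.062497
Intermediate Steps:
q = -1/1141 (q = 1/(-2931 + 1790) = 1/(-1141) = -1/1141 ≈ -0.00087642)
1/(q + K(68, -16)) = 1/(-1/1141 - 16) = 1/(-18257/1141) = -1141/18257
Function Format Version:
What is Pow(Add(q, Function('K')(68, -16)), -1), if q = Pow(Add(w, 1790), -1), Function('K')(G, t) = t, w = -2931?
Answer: Rational(-1141, 18257) ≈ -0.062497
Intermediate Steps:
q = Rational(-1, 1141) (q = Pow(Add(-2931, 1790), -1) = Pow(-1141, -1) = Rational(-1, 1141) ≈ -0.00087642)
Pow(Add(q, Function('K')(68, -16)), -1) = Pow(Add(Rational(-1, 1141), -16), -1) = Pow(Rational(-18257, 1141), -1) = Rational(-1141, 18257)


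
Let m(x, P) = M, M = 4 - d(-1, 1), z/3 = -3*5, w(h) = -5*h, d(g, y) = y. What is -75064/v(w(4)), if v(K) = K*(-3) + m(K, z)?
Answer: -75064/63 ≈ -1191.5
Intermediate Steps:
z = -45 (z = 3*(-3*5) = 3*(-15) = -45)
M = 3 (M = 4 - 1*1 = 4 - 1 = 3)
m(x, P) = 3
v(K) = 3 - 3*K (v(K) = K*(-3) + 3 = -3*K + 3 = 3 - 3*K)
-75064/v(w(4)) = -75064/(3 - (-15)*4) = -75064/(3 - 3*(-20)) = -75064/(3 + 60) = -75064/63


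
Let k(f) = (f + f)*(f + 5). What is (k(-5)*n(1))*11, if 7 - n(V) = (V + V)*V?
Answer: 0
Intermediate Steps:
k(f) = 2*f*(5 + f) (k(f) = (2*f)*(5 + f) = 2*f*(5 + f))
n(V) = 7 - 2*V**2 (n(V) = 7 - (V + V)*V = 7 - 2*V*V = 7 - 2*V**2)
(k(-5)*n(1))*11 = ((2*(-5)*(5 - 5))*(7 - 2*1**2))*11 = ((2*(-5)*0)*(7 - 2*1))*11 = (0*(7 - 2))*11 = (0*5)*11 = 0*11 = 0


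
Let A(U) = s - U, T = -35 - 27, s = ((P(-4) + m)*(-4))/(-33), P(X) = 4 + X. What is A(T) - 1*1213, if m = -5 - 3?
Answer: -38015/33 ≈ -1152.0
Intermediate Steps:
m = -8
s = -32/33 (s = (((4 - 4) - 8)*(-4))/(-33) = ((0 - 8)*(-4))*(-1/33) = -8*(-4)*(-1/33) = 32*(-1/33) = -32/33 ≈ -0.96970)
T = -62
A(U) = -32/33 - U
A(T) - 1*1213 = (-32/33 - 1*(-62)) - 1*1213 = (-32/33 + 62) - 1213 = 2014/33 - 1213 = -38015/33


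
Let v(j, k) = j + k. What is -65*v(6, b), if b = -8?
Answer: 130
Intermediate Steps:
-65*v(6, b) = -65*(6 - 8) = -65*(-2) = 130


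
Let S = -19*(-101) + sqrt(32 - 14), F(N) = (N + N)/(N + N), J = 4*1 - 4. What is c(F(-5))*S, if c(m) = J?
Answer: 0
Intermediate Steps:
J = 0 (J = 4 - 4 = 0)
F(N) = 1 (F(N) = (2*N)/((2*N)) = (2*N)*(1/(2*N)) = 1)
c(m) = 0
S = 1919 + 3*sqrt(2) (S = 1919 + sqrt(18) = 1919 + 3*sqrt(2) ≈ 1923.2)
c(F(-5))*S = 0*(1919 + 3*sqrt(2)) = 0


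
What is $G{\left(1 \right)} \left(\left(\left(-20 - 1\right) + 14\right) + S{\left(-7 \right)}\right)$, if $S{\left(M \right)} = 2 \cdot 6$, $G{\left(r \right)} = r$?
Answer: $5$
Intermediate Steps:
$S{\left(M \right)} = 12$
$G{\left(1 \right)} \left(\left(\left(-20 - 1\right) + 14\right) + S{\left(-7 \right)}\right) = 1 \left(\left(\left(-20 - 1\right) + 14\right) + 12\right) = 1 \left(\left(-21 + 14\right) + 12\right) = 1 \left(-7 + 12\right) = 1 \cdot 5 = 5$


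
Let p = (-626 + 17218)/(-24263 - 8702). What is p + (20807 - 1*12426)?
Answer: 276263073/32965 ≈ 8380.5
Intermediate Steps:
p = -16592/32965 (p = 16592/(-32965) = 16592*(-1/32965) = -16592/32965 ≈ -0.50332)
p + (20807 - 1*12426) = -16592/32965 + (20807 - 1*12426) = -16592/32965 + (20807 - 12426) = -16592/32965 + 8381 = 276263073/32965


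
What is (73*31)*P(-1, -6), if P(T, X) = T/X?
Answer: 2263/6 ≈ 377.17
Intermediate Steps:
(73*31)*P(-1, -6) = (73*31)*(-1/(-6)) = 2263*(-1*(-1/6)) = 2263*(1/6) = 2263/6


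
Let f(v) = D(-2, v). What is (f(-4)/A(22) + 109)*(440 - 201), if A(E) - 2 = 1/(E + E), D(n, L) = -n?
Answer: 2339571/89 ≈ 26287.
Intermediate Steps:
A(E) = 2 + 1/(2*E) (A(E) = 2 + 1/(E + E) = 2 + 1/(2*E))
f(v) = 2 (f(v) = -1*(-2) = 2)
(f(-4)/A(22) + 109)*(440 - 201) = (2/(2 + (½)/22) + 109)*(440 - 201) = (2/(2 + (½)*(1/22)) + 109)*239 = (2/(2 + 1/44) + 109)*239 = (2/(89/44) + 109)*239 = (2*(44/89) + 109)*239 = (88/89 + 109)*239 = (9789/89)*239 = 2339571/89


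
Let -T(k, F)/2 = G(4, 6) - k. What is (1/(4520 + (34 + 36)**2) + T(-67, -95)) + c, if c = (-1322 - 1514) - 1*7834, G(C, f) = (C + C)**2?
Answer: -102979439/9420 ≈ -10932.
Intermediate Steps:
G(C, f) = 4*C**2 (G(C, f) = (2*C)**2 = 4*C**2)
T(k, F) = -128 + 2*k (T(k, F) = -2*(4*4**2 - k) = -2*(4*16 - k) = -2*(64 - k) = -128 + 2*k)
c = -10670 (c = -2836 - 7834 = -10670)
(1/(4520 + (34 + 36)**2) + T(-67, -95)) + c = (1/(4520 + (34 + 36)**2) + (-128 + 2*(-67))) - 10670 = (1/(4520 + 70**2) + (-128 - 134)) - 10670 = (1/(4520 + 4900) - 262) - 10670 = (1/9420 - 262) - 10670 = -2468039/9420 - 10670 = -102979439/9420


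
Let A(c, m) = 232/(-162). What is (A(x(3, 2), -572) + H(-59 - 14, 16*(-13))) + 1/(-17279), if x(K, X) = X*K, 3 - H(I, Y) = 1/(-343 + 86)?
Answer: 565348063/359696943 ≈ 1.5717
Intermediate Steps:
H(I, Y) = 772/257 (H(I, Y) = 3 - 1/(-343 + 86) = 3 - 1/(-257) = 3 - 1*(-1/257) = 3 + 1/257 = 772/257)
x(K, X) = K*X
A(c, m) = -116/81 (A(c, m) = 232*(-1/162) = -116/81)
(A(x(3, 2), -572) + H(-59 - 14, 16*(-13))) + 1/(-17279) = (-116/81 + 772/257) + 1/(-17279) = 32720/20817 - 1/17279 = 565348063/359696943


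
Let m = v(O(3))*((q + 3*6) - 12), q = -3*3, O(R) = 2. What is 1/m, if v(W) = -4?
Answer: 1/12 ≈ 0.083333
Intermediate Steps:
q = -9
m = 12 (m = -4*((-9 + 3*6) - 12) = -4*((-9 + 18) - 12) = -4*(9 - 12) = -4*(-3) = 12)
1/m = 1/12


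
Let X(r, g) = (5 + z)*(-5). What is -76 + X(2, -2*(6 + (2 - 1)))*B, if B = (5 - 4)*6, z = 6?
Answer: -406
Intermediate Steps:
X(r, g) = -55 (X(r, g) = (5 + 6)*(-5) = 11*(-5) = -55)
B = 6 (B = 1*6 = 6)
-76 + X(2, -2*(6 + (2 - 1)))*B = -76 - 55*6 = -76 - 330 = -406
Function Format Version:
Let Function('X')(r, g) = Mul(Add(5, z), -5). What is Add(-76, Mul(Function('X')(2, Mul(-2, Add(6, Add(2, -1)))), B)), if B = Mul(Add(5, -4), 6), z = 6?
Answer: -406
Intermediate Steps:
Function('X')(r, g) = -55 (Function('X')(r, g) = Mul(Add(5, 6), -5) = Mul(11, -5) = -55)
B = 6 (B = Mul(1, 6) = 6)
Add(-76, Mul(Function('X')(2, Mul(-2, Add(6, Add(2, -1)))), B)) = Add(-76, Mul(-55, 6)) = Add(-76, -330) = -406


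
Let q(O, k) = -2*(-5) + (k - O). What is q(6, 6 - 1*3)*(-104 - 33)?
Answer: -959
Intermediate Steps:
q(O, k) = 10 + k - O (q(O, k) = 10 + (k - O) = 10 + k - O)
q(6, 6 - 1*3)*(-104 - 33) = (10 + (6 - 1*3) - 1*6)*(-104 - 33) = (10 + (6 - 3) - 6)*(-137) = (10 + 3 - 6)*(-137) = 7*(-137) = -959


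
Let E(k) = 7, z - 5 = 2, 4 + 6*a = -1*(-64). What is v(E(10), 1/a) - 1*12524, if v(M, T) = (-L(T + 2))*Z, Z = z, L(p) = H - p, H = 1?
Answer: -125163/10 ≈ -12516.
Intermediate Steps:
a = 10 (a = -2/3 + (-1*(-64))/6 = -2/3 + (1/6)*64 = -2/3 + 32/3 = 10)
z = 7 (z = 5 + 2 = 7)
L(p) = 1 - p
Z = 7
v(M, T) = 7 + 7*T (v(M, T) = -(1 - (T + 2))*7 = -(1 - (2 + T))*7 = -(1 + (-2 - T))*7 = -(-1 - T)*7 = (1 + T)*7 = 7 + 7*T)
v(E(10), 1/a) - 1*12524 = (7 + 7/10) - 1*12524 = (7 + 7*(1/10)) - 12524 = (7 + 7/10) - 12524 = 77/10 - 12524 = -125163/10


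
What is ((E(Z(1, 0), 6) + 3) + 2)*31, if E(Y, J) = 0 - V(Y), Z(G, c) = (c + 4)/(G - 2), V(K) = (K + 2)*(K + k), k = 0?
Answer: -93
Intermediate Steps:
V(K) = K*(2 + K) (V(K) = (K + 2)*(K + 0) = (2 + K)*K = K*(2 + K))
Z(G, c) = (4 + c)/(-2 + G)
E(Y, J) = -Y*(2 + Y) (E(Y, J) = 0 - Y*(2 + Y) = -Y*(2 + Y))
((E(Z(1, 0), 6) + 3) + 2)*31 = ((((4 + 0)/(-2 + 1))*(-2 - (4 + 0)/(-2 + 1)) + 3) + 2)*31 = (((4/(-1))*(-2 - 4/(-1)) + 3) + 2)*31 = (((-1*4)*(-2 - (-1)*4) + 3) + 2)*31 = ((-4*(-2 - 1*(-4)) + 3) + 2)*31 = ((-4*(-2 + 4) + 3) + 2)*31 = ((-4*2 + 3) + 2)*31 = ((-8 + 3) + 2)*31 = (-5 + 2)*31 = -3*31 = -93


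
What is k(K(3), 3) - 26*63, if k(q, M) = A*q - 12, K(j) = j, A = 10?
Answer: -1620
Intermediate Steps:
k(q, M) = -12 + 10*q (k(q, M) = 10*q - 12 = -12 + 10*q)
k(K(3), 3) - 26*63 = (-12 + 10*3) - 26*63 = (-12 + 30) - 1638 = 18 - 1638 = -1620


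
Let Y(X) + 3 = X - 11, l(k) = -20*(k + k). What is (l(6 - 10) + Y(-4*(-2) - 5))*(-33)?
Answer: -4917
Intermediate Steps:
l(k) = -40*k
Y(X) = -14 + X (Y(X) = -3 + (X - 11) = -3 + (-11 + X) = -14 + X)
(l(6 - 10) + Y(-4*(-2) - 5))*(-33) = (-40*(6 - 10) + (-14 + (-4*(-2) - 5)))*(-33) = (-40*(-4) + (-14 + (8 - 5)))*(-33) = (160 + (-14 + 3))*(-33) = (160 - 11)*(-33) = 149*(-33) = -4917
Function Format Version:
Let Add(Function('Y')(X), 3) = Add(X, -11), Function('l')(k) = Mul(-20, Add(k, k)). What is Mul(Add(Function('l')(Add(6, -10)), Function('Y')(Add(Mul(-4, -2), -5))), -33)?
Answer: -4917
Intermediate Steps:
Function('l')(k) = Mul(-40, k) (Function('l')(k) = Mul(-20, Mul(2, k)) = Mul(-40, k))
Function('Y')(X) = Add(-14, X) (Function('Y')(X) = Add(-3, Add(X, -11)) = Add(-3, Add(-11, X)) = Add(-14, X))
Mul(Add(Function('l')(Add(6, -10)), Function('Y')(Add(Mul(-4, -2), -5))), -33) = Mul(Add(Mul(-40, Add(6, -10)), Add(-14, Add(Mul(-4, -2), -5))), -33) = Mul(Add(Mul(-40, -4), Add(-14, Add(8, -5))), -33) = Mul(Add(160, Add(-14, 3)), -33) = Mul(Add(160, -11), -33) = Mul(149, -33) = -4917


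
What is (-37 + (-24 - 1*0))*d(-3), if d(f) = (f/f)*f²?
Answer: -549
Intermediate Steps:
d(f) = f² (d(f) = 1*f² = f²)
(-37 + (-24 - 1*0))*d(-3) = (-37 + (-24 - 1*0))*(-3)² = (-37 + (-24 + 0))*9 = (-37 - 24)*9 = -61*9 = -549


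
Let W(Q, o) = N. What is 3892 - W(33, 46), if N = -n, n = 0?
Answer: 3892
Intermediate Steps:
N = 0 (N = -1*0 = 0)
W(Q, o) = 0
3892 - W(33, 46) = 3892 - 1*0 = 3892 + 0 = 3892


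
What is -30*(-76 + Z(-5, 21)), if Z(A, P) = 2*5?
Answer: 1980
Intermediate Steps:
Z(A, P) = 10
-30*(-76 + Z(-5, 21)) = -30*(-76 + 10) = -30*(-66) = 1980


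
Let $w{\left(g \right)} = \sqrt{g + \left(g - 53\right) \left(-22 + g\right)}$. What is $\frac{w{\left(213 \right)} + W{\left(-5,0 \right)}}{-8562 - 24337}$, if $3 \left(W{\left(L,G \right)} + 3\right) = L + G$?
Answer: $\frac{14}{98697} - \frac{\sqrt{30773}}{32899} \approx -0.0051903$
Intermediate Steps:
$W{\left(L,G \right)} = -3 + \frac{G}{3} + \frac{L}{3}$ ($W{\left(L,G \right)} = -3 + \frac{L + G}{3} = -3 + \frac{G + L}{3} = -3 + \left(\frac{G}{3} + \frac{L}{3}\right) = -3 + \frac{G}{3} + \frac{L}{3}$)
$w{\left(g \right)} = \sqrt{g + \left(-53 + g\right) \left(-22 + g\right)}$
$\frac{w{\left(213 \right)} + W{\left(-5,0 \right)}}{-8562 - 24337} = \frac{\sqrt{1166 + 213^{2} - 15762} + \left(-3 + \frac{1}{3} \cdot 0 + \frac{1}{3} \left(-5\right)\right)}{-8562 - 24337} = \frac{\sqrt{1166 + 45369 - 15762} - \frac{14}{3}}{-32899} = \left(\sqrt{30773} - \frac{14}{3}\right) \left(- \frac{1}{32899}\right) = \left(- \frac{14}{3} + \sqrt{30773}\right) \left(- \frac{1}{32899}\right) = \frac{14}{98697} - \frac{\sqrt{30773}}{32899}$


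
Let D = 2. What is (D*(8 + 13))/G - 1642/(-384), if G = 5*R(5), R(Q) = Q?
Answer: 28589/4800 ≈ 5.9560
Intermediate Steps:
G = 25 (G = 5*5 = 25)
(D*(8 + 13))/G - 1642/(-384) = (2*(8 + 13))/25 - 1642/(-384) = (2*21)*(1/25) - 1642*(-1/384) = 42*(1/25) + 821/192 = 42/25 + 821/192 = 28589/4800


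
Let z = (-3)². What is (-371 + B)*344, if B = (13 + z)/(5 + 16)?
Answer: -2672536/21 ≈ -1.2726e+5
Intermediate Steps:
z = 9
B = 22/21 (B = (13 + 9)/(5 + 16) = 22/21 ≈ 1.0476)
(-371 + B)*344 = (-371 + 22/21)*344 = -7769/21*344 = -2672536/21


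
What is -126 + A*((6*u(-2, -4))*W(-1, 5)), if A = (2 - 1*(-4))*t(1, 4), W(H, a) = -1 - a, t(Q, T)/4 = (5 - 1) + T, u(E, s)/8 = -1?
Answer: 55170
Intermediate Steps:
u(E, s) = -8 (u(E, s) = 8*(-1) = -8)
t(Q, T) = 16 + 4*T (t(Q, T) = 4*((5 - 1) + T) = 4*(4 + T) = 16 + 4*T)
A = 192 (A = (2 - 1*(-4))*(16 + 4*4) = (2 + 4)*(16 + 16) = 6*32 = 192)
-126 + A*((6*u(-2, -4))*W(-1, 5)) = -126 + 192*((6*(-8))*(-1 - 1*5)) = -126 + 192*(-48*(-1 - 5)) = -126 + 192*(-48*(-6)) = -126 + 192*288 = -126 + 55296 = 55170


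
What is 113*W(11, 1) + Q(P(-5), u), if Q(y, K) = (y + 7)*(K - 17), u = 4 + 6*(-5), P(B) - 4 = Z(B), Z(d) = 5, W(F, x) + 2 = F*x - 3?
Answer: -10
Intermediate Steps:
W(F, x) = -5 + F*x (W(F, x) = -2 + (F*x - 3) = -2 + (-3 + F*x) = -5 + F*x)
P(B) = 9 (P(B) = 4 + 5 = 9)
u = -26 (u = 4 - 30 = -26)
Q(y, K) = (-17 + K)*(7 + y) (Q(y, K) = (7 + y)*(-17 + K) = (-17 + K)*(7 + y))
113*W(11, 1) + Q(P(-5), u) = 113*(-5 + 11*1) + (-119 - 17*9 + 7*(-26) - 26*9) = 113*(-5 + 11) + (-119 - 153 - 182 - 234) = 113*6 - 688 = 678 - 688 = -10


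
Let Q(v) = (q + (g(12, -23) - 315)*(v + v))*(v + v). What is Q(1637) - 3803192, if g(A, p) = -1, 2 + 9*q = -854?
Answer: -30522083416/9 ≈ -3.3913e+9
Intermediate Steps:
q = -856/9 (q = -2/9 + (⅑)*(-854) = -2/9 - 854/9 = -856/9 ≈ -95.111)
Q(v) = 2*v*(-856/9 - 632*v) (Q(v) = (-856/9 + (-1 - 315)*(v + v))*(v + v) = (-856/9 - 632*v)*(2*v) = 2*v*(-856/9 - 632*v))
Q(1637) - 3803192 = -16/9*1637*(107 + 711*1637) - 3803192 = -16/9*1637*(107 + 1163907) - 3803192 = -16/9*1637*1164014 - 3803192 = -30487854688/9 - 3803192 = -30522083416/9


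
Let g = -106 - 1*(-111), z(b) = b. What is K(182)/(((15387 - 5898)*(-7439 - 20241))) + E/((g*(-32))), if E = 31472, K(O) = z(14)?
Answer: -25832170399/131327760 ≈ -196.70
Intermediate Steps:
K(O) = 14
g = 5 (g = -106 + 111 = 5)
K(182)/(((15387 - 5898)*(-7439 - 20241))) + E/((g*(-32))) = 14/(((15387 - 5898)*(-7439 - 20241))) + 31472/((5*(-32))) = 14/((9489*(-27680))) + 31472/(-160) = 14/(-262655520) + 31472*(-1/160) = 14*(-1/262655520) - 1967/10 = -7/131327760 - 1967/10 = -25832170399/131327760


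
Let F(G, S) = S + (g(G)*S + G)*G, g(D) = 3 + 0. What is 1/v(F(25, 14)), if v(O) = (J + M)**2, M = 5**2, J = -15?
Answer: 1/100 ≈ 0.010000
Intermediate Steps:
g(D) = 3
M = 25
F(G, S) = S + G*(G + 3*S) (F(G, S) = S + (3*S + G)*G = S + (G + 3*S)*G = S + G*(G + 3*S))
v(O) = 100 (v(O) = (-15 + 25)**2 = 10**2 = 100)
1/v(F(25, 14)) = 1/100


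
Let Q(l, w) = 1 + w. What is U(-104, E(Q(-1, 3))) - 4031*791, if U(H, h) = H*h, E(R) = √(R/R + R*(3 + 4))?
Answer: -3188521 - 104*√29 ≈ -3.1891e+6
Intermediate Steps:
E(R) = √(1 + 7*R) (E(R) = √(1 + R*7) = √(1 + 7*R))
U(-104, E(Q(-1, 3))) - 4031*791 = -104*√(1 + 7*(1 + 3)) - 4031*791 = -104*√(1 + 7*4) - 3188521 = -104*√(1 + 28) - 3188521 = -104*√29 - 3188521 = -3188521 - 104*√29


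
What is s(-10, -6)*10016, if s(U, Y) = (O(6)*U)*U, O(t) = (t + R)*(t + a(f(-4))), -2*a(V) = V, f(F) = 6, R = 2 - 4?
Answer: 12019200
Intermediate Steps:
R = -2
a(V) = -V/2
O(t) = (-3 + t)*(-2 + t) (O(t) = (t - 2)*(t - 1/2*6) = (-2 + t)*(t - 3) = (-2 + t)*(-3 + t) = (-3 + t)*(-2 + t))
s(U, Y) = 12*U**2 (s(U, Y) = ((6 + 6**2 - 5*6)*U)*U = ((6 + 36 - 30)*U)*U = (12*U)*U = 12*U**2)
s(-10, -6)*10016 = (12*(-10)**2)*10016 = (12*100)*10016 = 1200*10016 = 12019200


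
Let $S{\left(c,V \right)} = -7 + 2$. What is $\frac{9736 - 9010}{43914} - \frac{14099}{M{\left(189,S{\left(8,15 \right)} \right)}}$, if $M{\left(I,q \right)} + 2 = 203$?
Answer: $- \frac{103166260}{1471119} \approx -70.128$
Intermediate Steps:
$S{\left(c,V \right)} = -5$
$M{\left(I,q \right)} = 201$ ($M{\left(I,q \right)} = -2 + 203 = 201$)
$\frac{9736 - 9010}{43914} - \frac{14099}{M{\left(189,S{\left(8,15 \right)} \right)}} = \frac{9736 - 9010}{43914} - \frac{14099}{201} = \left(9736 - 9010\right) \frac{1}{43914} - \frac{14099}{201} = 726 \cdot \frac{1}{43914} - \frac{14099}{201} = \frac{121}{7319} - \frac{14099}{201} = - \frac{103166260}{1471119}$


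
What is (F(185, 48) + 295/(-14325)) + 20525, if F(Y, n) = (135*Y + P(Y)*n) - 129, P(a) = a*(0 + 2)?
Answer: 180870256/2865 ≈ 63131.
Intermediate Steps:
P(a) = 2*a (P(a) = a*2 = 2*a)
F(Y, n) = -129 + 135*Y + 2*Y*n (F(Y, n) = (135*Y + (2*Y)*n) - 129 = (135*Y + 2*Y*n) - 129 = -129 + 135*Y + 2*Y*n)
(F(185, 48) + 295/(-14325)) + 20525 = ((-129 + 135*185 + 2*185*48) + 295/(-14325)) + 20525 = ((-129 + 24975 + 17760) + 295*(-1/14325)) + 20525 = (42606 - 59/2865) + 20525 = 122066131/2865 + 20525 = 180870256/2865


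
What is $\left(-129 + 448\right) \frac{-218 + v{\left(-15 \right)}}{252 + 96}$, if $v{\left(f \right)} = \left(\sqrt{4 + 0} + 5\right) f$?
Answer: $- \frac{3553}{12} \approx -296.08$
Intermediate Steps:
$v{\left(f \right)} = 7 f$ ($v{\left(f \right)} = \left(\sqrt{4} + 5\right) f = \left(2 + 5\right) f = 7 f$)
$\left(-129 + 448\right) \frac{-218 + v{\left(-15 \right)}}{252 + 96} = \left(-129 + 448\right) \frac{-218 + 7 \left(-15\right)}{252 + 96} = 319 \frac{-218 - 105}{348} = 319 \left(\left(-323\right) \frac{1}{348}\right) = 319 \left(- \frac{323}{348}\right) = - \frac{3553}{12}$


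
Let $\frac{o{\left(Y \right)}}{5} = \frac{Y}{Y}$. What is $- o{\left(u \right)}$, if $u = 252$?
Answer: $-5$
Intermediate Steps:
$o{\left(Y \right)} = 5$ ($o{\left(Y \right)} = 5 \frac{Y}{Y} = 5 \cdot 1 = 5$)
$- o{\left(u \right)} = \left(-1\right) 5 = -5$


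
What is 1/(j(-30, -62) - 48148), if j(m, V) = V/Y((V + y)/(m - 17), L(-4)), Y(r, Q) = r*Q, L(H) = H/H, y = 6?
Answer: -28/1349601 ≈ -2.0747e-5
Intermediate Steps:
L(H) = 1
Y(r, Q) = Q*r
j(m, V) = V*(-17 + m)/(6 + V) (j(m, V) = V/((1*((V + 6)/(m - 17)))) = V/((1*((6 + V)/(-17 + m)))) = V/(((6 + V)/(-17 + m))) = V*((-17 + m)/(6 + V)) = V*(-17 + m)/(6 + V))
1/(j(-30, -62) - 48148) = 1/(-62*(-17 - 30)/(6 - 62) - 48148) = 1/(-62*(-47)/(-56) - 48148) = 1/(-62*(-1/56)*(-47) - 48148) = 1/(-1457/28 - 48148) = 1/(-1349601/28) = -28/1349601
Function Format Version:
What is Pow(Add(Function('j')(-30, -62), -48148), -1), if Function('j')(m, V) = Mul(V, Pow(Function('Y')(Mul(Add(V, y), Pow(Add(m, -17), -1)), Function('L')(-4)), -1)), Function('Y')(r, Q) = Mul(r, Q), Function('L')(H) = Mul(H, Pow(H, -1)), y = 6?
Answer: Rational(-28, 1349601) ≈ -2.0747e-5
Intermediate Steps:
Function('L')(H) = 1
Function('Y')(r, Q) = Mul(Q, r)
Function('j')(m, V) = Mul(V, Pow(Add(6, V), -1), Add(-17, m)) (Function('j')(m, V) = Mul(V, Pow(Mul(1, Mul(Add(V, 6), Pow(Add(m, -17), -1))), -1)) = Mul(V, Pow(Mul(1, Mul(Add(6, V), Pow(Add(-17, m), -1))), -1)) = Mul(V, Pow(Mul(1, Mul(Pow(Add(-17, m), -1), Add(6, V))), -1)) = Mul(V, Pow(Mul(Pow(Add(-17, m), -1), Add(6, V)), -1)) = Mul(V, Mul(Pow(Add(6, V), -1), Add(-17, m))) = Mul(V, Pow(Add(6, V), -1), Add(-17, m)))
Pow(Add(Function('j')(-30, -62), -48148), -1) = Pow(Add(Mul(-62, Pow(Add(6, -62), -1), Add(-17, -30)), -48148), -1) = Pow(Add(Mul(-62, Pow(-56, -1), -47), -48148), -1) = Pow(Add(Mul(-62, Rational(-1, 56), -47), -48148), -1) = Pow(Add(Rational(-1457, 28), -48148), -1) = Pow(Rational(-1349601, 28), -1) = Rational(-28, 1349601)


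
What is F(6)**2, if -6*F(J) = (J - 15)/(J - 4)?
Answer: 9/16 ≈ 0.56250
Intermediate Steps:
F(J) = -(-15 + J)/(6*(-4 + J)) (F(J) = -(J - 15)/(6*(J - 4)) = -(-15 + J)/(6*(-4 + J)))
F(6)**2 = ((15 - 1*6)/(6*(-4 + 6)))**2 = ((1/6)*(15 - 6)/2)**2 = ((1/6)*(1/2)*9)**2 = (3/4)**2 = 9/16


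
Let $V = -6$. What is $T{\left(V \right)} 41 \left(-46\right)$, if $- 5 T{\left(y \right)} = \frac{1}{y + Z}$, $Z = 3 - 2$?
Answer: $- \frac{1886}{25} \approx -75.44$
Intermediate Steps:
$Z = 1$
$T{\left(y \right)} = - \frac{1}{5 \left(1 + y\right)}$ ($T{\left(y \right)} = - \frac{1}{5 \left(y + 1\right)} = - \frac{1}{5 \left(1 + y\right)}$)
$T{\left(V \right)} 41 \left(-46\right) = - \frac{1}{5 + 5 \left(-6\right)} 41 \left(-46\right) = - \frac{1}{5 - 30} \cdot 41 \left(-46\right) = - \frac{1}{-25} \cdot 41 \left(-46\right) = \left(-1\right) \left(- \frac{1}{25}\right) 41 \left(-46\right) = \frac{1}{25} \cdot 41 \left(-46\right) = \frac{41}{25} \left(-46\right) = - \frac{1886}{25}$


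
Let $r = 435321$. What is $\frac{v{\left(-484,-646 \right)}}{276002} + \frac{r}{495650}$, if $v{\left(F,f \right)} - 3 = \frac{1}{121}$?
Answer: $\frac{316049258267}{359844507550} \approx 0.87829$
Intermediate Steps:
$v{\left(F,f \right)} = \frac{364}{121}$ ($v{\left(F,f \right)} = 3 + \frac{1}{121} = \frac{364}{121}$)
$\frac{v{\left(-484,-646 \right)}}{276002} + \frac{r}{495650} = \frac{364}{121 \cdot 276002} + \frac{435321}{495650} = \frac{364}{121} \cdot \frac{1}{276002} + 435321 \cdot \frac{1}{495650} = \frac{182}{16698121} + \frac{18927}{21550} = \frac{316049258267}{359844507550}$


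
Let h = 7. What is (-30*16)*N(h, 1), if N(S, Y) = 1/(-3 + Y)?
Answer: 240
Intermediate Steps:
(-30*16)*N(h, 1) = (-30*16)/(-3 + 1) = -480/(-2) = -480*(-½) = 240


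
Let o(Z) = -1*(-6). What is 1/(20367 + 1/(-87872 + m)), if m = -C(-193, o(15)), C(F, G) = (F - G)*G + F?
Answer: 86485/1761439994 ≈ 4.9099e-5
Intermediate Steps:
o(Z) = 6
C(F, G) = F + G*(F - G) (C(F, G) = G*(F - G) + F = F + G*(F - G))
m = 1387 (m = -(-193 - 1*6² - 193*6) = -(-193 - 1*36 - 1158) = -(-193 - 36 - 1158) = -1*(-1387) = 1387)
1/(20367 + 1/(-87872 + m)) = 1/(20367 + 1/(-87872 + 1387)) = 1/(20367 + 1/(-86485)) = 1/(20367 - 1/86485) = 1/(1761439994/86485) = 86485/1761439994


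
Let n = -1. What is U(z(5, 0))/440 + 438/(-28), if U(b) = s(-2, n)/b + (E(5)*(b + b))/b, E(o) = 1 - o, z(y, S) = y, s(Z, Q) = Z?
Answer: -120597/7700 ≈ -15.662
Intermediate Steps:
U(b) = -8 - 2/b (U(b) = -2/b + ((1 - 1*5)*(b + b))/b = -2/b + ((1 - 5)*(2*b))/b = -2/b + (-8*b)/b = -2/b - 8 = -8 - 2/b)
U(z(5, 0))/440 + 438/(-28) = (-8 - 2/5)/440 + 438/(-28) = (-8 - 2*⅕)*(1/440) + 438*(-1/28) = (-8 - ⅖)*(1/440) - 219/14 = -42/5*1/440 - 219/14 = -21/1100 - 219/14 = -120597/7700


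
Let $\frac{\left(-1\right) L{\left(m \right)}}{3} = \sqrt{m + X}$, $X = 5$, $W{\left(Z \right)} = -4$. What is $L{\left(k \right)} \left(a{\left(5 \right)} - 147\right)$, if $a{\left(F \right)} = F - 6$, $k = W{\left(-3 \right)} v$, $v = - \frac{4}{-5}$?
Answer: $\frac{1332 \sqrt{5}}{5} \approx 595.69$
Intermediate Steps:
$v = \frac{4}{5}$ ($v = \left(-4\right) \left(- \frac{1}{5}\right) = \frac{4}{5} \approx 0.8$)
$k = - \frac{16}{5}$ ($k = \left(-4\right) \frac{4}{5} = - \frac{16}{5} \approx -3.2$)
$L{\left(m \right)} = - 3 \sqrt{5 + m}$ ($L{\left(m \right)} = - 3 \sqrt{m + 5} = - 3 \sqrt{5 + m}$)
$a{\left(F \right)} = -6 + F$
$L{\left(k \right)} \left(a{\left(5 \right)} - 147\right) = - 3 \sqrt{5 - \frac{16}{5}} \left(\left(-6 + 5\right) - 147\right) = - 3 \sqrt{\frac{9}{5}} \left(-1 - 147\right) = - 3 \frac{3 \sqrt{5}}{5} \left(-148\right) = - \frac{9 \sqrt{5}}{5} \left(-148\right) = \frac{1332 \sqrt{5}}{5}$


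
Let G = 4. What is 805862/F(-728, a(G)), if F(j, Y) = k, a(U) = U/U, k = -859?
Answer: -805862/859 ≈ -938.14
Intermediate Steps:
a(U) = 1
F(j, Y) = -859
805862/F(-728, a(G)) = 805862/(-859) = 805862*(-1/859) = -805862/859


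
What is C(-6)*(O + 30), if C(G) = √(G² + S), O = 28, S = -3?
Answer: 58*√33 ≈ 333.18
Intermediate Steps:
C(G) = √(-3 + G²) (C(G) = √(G² - 3) = √(-3 + G²))
C(-6)*(O + 30) = √(-3 + (-6)²)*(28 + 30) = √(-3 + 36)*58 = √33*58 = 58*√33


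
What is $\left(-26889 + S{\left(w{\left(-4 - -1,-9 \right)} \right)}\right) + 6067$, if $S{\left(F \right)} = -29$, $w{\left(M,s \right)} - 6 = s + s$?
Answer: $-20851$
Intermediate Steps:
$w{\left(M,s \right)} = 6 + 2 s$ ($w{\left(M,s \right)} = 6 + \left(s + s\right) = 6 + 2 s$)
$\left(-26889 + S{\left(w{\left(-4 - -1,-9 \right)} \right)}\right) + 6067 = \left(-26889 - 29\right) + 6067 = -26918 + 6067 = -20851$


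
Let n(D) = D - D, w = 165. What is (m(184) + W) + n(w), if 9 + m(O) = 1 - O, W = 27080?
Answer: 26888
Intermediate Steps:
n(D) = 0
m(O) = -8 - O (m(O) = -9 + (1 - O) = -8 - O)
(m(184) + W) + n(w) = ((-8 - 1*184) + 27080) + 0 = ((-8 - 184) + 27080) + 0 = (-192 + 27080) + 0 = 26888 + 0 = 26888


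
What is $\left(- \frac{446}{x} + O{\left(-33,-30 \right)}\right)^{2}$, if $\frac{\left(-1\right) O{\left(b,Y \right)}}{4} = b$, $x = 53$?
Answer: $\frac{42902500}{2809} \approx 15273.0$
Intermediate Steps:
$O{\left(b,Y \right)} = - 4 b$
$\left(- \frac{446}{x} + O{\left(-33,-30 \right)}\right)^{2} = \left(- \frac{446}{53} - -132\right)^{2} = \left(\left(-446\right) \frac{1}{53} + 132\right)^{2} = \left(- \frac{446}{53} + 132\right)^{2} = \left(\frac{6550}{53}\right)^{2} = \frac{42902500}{2809}$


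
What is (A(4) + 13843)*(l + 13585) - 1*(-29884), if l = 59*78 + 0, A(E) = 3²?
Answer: 251956208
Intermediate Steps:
A(E) = 9
l = 4602 (l = 4602 + 0 = 4602)
(A(4) + 13843)*(l + 13585) - 1*(-29884) = (9 + 13843)*(4602 + 13585) - 1*(-29884) = 13852*18187 + 29884 = 251926324 + 29884 = 251956208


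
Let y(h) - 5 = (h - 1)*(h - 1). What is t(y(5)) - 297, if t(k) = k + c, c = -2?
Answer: -278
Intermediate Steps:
y(h) = 5 + (-1 + h)² (y(h) = 5 + (h - 1)*(h - 1) = 5 + (-1 + h)*(-1 + h) = 5 + (-1 + h)²)
t(k) = -2 + k (t(k) = k - 2 = -2 + k)
t(y(5)) - 297 = (-2 + (5 + (-1 + 5)²)) - 297 = (-2 + (5 + 4²)) - 297 = (-2 + (5 + 16)) - 297 = (-2 + 21) - 297 = 19 - 297 = -278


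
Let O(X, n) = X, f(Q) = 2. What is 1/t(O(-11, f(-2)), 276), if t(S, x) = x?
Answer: 1/276 ≈ 0.0036232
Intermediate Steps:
1/t(O(-11, f(-2)), 276) = 1/276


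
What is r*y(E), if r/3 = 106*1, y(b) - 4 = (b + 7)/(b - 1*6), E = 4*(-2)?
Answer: 9063/7 ≈ 1294.7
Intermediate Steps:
E = -8
y(b) = 4 + (7 + b)/(-6 + b) (y(b) = 4 + (b + 7)/(b - 1*6) = 4 + (7 + b)/(b - 6) = 4 + (7 + b)/(-6 + b))
r = 318 (r = 3*(106*1) = 3*106 = 318)
r*y(E) = 318*((-17 + 5*(-8))/(-6 - 8)) = 318*((-17 - 40)/(-14)) = 318*(-1/14*(-57)) = 318*(57/14) = 9063/7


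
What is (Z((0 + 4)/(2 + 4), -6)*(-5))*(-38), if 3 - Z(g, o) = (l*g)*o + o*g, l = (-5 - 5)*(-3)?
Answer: 24130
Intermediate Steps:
l = 30 (l = -10*(-3) = 30)
Z(g, o) = 3 - 31*g*o (Z(g, o) = 3 - ((30*g)*o + o*g) = 3 - (30*g*o + g*o) = 3 - 31*g*o)
(Z((0 + 4)/(2 + 4), -6)*(-5))*(-38) = ((3 - 31*(0 + 4)/(2 + 4)*(-6))*(-5))*(-38) = ((3 - 31*4/6*(-6))*(-5))*(-38) = ((3 - 31*4*(⅙)*(-6))*(-5))*(-38) = ((3 - 31*⅔*(-6))*(-5))*(-38) = ((3 + 124)*(-5))*(-38) = (127*(-5))*(-38) = -635*(-38) = 24130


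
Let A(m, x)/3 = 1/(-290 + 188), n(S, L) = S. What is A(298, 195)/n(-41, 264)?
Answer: 1/1394 ≈ 0.00071736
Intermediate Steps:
A(m, x) = -1/34 (A(m, x) = 3/(-290 + 188) = 3/(-102) = 3*(-1/102) = -1/34)
A(298, 195)/n(-41, 264) = -1/34/(-41) = -1/34*(-1/41) = 1/1394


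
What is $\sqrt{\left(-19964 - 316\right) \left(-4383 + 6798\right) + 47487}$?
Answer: $i \sqrt{48928713} \approx 6994.9 i$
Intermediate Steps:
$\sqrt{\left(-19964 - 316\right) \left(-4383 + 6798\right) + 47487} = \sqrt{\left(-19964 - 316\right) 2415 + 47487} = \sqrt{\left(-20280\right) 2415 + 47487} = \sqrt{-48976200 + 47487} = \sqrt{-48928713} = i \sqrt{48928713}$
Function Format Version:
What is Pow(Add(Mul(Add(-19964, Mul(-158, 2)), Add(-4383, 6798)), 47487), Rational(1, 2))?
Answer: Mul(I, Pow(48928713, Rational(1, 2))) ≈ Mul(6994.9, I)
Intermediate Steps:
Pow(Add(Mul(Add(-19964, Mul(-158, 2)), Add(-4383, 6798)), 47487), Rational(1, 2)) = Pow(Add(Mul(Add(-19964, -316), 2415), 47487), Rational(1, 2)) = Pow(Add(Mul(-20280, 2415), 47487), Rational(1, 2)) = Pow(Add(-48976200, 47487), Rational(1, 2)) = Pow(-48928713, Rational(1, 2)) = Mul(I, Pow(48928713, Rational(1, 2)))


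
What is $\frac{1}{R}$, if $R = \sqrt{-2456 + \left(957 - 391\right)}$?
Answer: $- \frac{i \sqrt{210}}{630} \approx - 0.023002 i$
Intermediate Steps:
$R = 3 i \sqrt{210}$ ($R = \sqrt{-2456 + \left(957 - 391\right)} = \sqrt{-2456 + 566} = \sqrt{-1890} = 3 i \sqrt{210} \approx 43.474 i$)
$\frac{1}{R} = \frac{1}{3 i \sqrt{210}} = - \frac{i \sqrt{210}}{630}$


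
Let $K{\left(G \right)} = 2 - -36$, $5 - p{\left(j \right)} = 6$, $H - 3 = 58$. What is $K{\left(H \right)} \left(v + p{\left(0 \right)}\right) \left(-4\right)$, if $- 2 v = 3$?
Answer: $380$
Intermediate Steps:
$v = - \frac{3}{2}$ ($v = \left(- \frac{1}{2}\right) 3 = - \frac{3}{2} \approx -1.5$)
$H = 61$ ($H = 3 + 58 = 61$)
$p{\left(j \right)} = -1$ ($p{\left(j \right)} = 5 - 6 = -1$)
$K{\left(G \right)} = 38$ ($K{\left(G \right)} = 2 + 36 = 38$)
$K{\left(H \right)} \left(v + p{\left(0 \right)}\right) \left(-4\right) = 38 \left(- \frac{3}{2} - 1\right) \left(-4\right) = 38 \left(\left(- \frac{5}{2}\right) \left(-4\right)\right) = 38 \cdot 10 = 380$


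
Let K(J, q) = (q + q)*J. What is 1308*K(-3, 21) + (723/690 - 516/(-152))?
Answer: -360095773/2185 ≈ -1.6480e+5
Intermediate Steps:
K(J, q) = 2*J*q (K(J, q) = (2*q)*J = 2*J*q)
1308*K(-3, 21) + (723/690 - 516/(-152)) = 1308*(2*(-3)*21) + (723/690 - 516/(-152)) = 1308*(-126) + (723*(1/690) - 516*(-1/152)) = -164808 + (241/230 + 129/38) = -164808 + 9707/2185 = -360095773/2185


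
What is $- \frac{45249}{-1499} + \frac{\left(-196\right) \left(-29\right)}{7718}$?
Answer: $\frac{178876049}{5784641} \approx 30.923$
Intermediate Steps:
$- \frac{45249}{-1499} + \frac{\left(-196\right) \left(-29\right)}{7718} = \left(-45249\right) \left(- \frac{1}{1499}\right) + 5684 \cdot \frac{1}{7718} = \frac{45249}{1499} + \frac{2842}{3859} = \frac{178876049}{5784641}$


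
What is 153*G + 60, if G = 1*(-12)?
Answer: -1776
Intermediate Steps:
G = -12
153*G + 60 = 153*(-12) + 60 = -1836 + 60 = -1776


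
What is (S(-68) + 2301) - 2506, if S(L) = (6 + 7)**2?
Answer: -36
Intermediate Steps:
S(L) = 169 (S(L) = 13**2 = 169)
(S(-68) + 2301) - 2506 = (169 + 2301) - 2506 = 2470 - 2506 = -36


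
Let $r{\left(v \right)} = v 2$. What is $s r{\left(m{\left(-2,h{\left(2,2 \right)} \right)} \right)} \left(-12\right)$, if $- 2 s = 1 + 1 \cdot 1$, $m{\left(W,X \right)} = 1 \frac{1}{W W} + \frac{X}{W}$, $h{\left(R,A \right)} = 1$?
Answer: $-6$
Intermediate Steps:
$m{\left(W,X \right)} = \frac{1}{W^{2}} + \frac{X}{W}$ ($m{\left(W,X \right)} = 1 \frac{1}{W^{2}} + \frac{X}{W} = \frac{1}{W^{2}} + \frac{X}{W}$)
$r{\left(v \right)} = 2 v$
$s = -1$ ($s = - \frac{1 + 1 \cdot 1}{2} = - \frac{1 + 1}{2} = \left(- \frac{1}{2}\right) 2 = -1$)
$s r{\left(m{\left(-2,h{\left(2,2 \right)} \right)} \right)} \left(-12\right) = - 2 \frac{1 - 2}{4} \left(-12\right) = - 2 \cdot \frac{1}{4} \left(-1\right) \left(-12\right) = - \frac{2 \left(-1\right)}{4} \left(-12\right) = \left(-1\right) \left(- \frac{1}{2}\right) \left(-12\right) = \frac{1}{2} \left(-12\right) = -6$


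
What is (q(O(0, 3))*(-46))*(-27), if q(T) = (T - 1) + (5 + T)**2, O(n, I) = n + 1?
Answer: 44712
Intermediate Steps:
O(n, I) = 1 + n
q(T) = -1 + T + (5 + T)**2 (q(T) = (-1 + T) + (5 + T)**2 = -1 + T + (5 + T)**2)
(q(O(0, 3))*(-46))*(-27) = ((-1 + (1 + 0) + (5 + (1 + 0))**2)*(-46))*(-27) = ((-1 + 1 + (5 + 1)**2)*(-46))*(-27) = ((-1 + 1 + 6**2)*(-46))*(-27) = ((-1 + 1 + 36)*(-46))*(-27) = (36*(-46))*(-27) = -1656*(-27) = 44712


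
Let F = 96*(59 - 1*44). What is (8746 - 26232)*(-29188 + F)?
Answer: 485201528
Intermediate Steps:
F = 1440 (F = 96*(59 - 44) = 96*15 = 1440)
(8746 - 26232)*(-29188 + F) = (8746 - 26232)*(-29188 + 1440) = -17486*(-27748) = 485201528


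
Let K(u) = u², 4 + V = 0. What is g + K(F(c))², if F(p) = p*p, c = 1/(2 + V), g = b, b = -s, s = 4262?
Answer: -1091071/256 ≈ -4262.0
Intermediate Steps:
V = -4 (V = -4 + 0 = -4)
b = -4262 (b = -1*4262 = -4262)
g = -4262
c = -½ (c = 1/(2 - 4) = 1/(-2) = -½ ≈ -0.50000)
F(p) = p²
g + K(F(c))² = -4262 + (((-½)²)²)² = -4262 + ((¼)²)² = -4262 + (1/16)² = -4262 + 1/256 = -1091071/256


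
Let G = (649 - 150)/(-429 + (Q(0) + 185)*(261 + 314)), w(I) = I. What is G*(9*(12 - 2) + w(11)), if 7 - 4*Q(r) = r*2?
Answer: 201596/427809 ≈ 0.47123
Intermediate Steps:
Q(r) = 7/4 - r/2 (Q(r) = 7/4 - r*2/4 = 7/4 - r/2)
G = 1996/427809 (G = (649 - 150)/(-429 + ((7/4 - ½*0) + 185)*(261 + 314)) = 499/(-429 + ((7/4 + 0) + 185)*575) = 499/(-429 + (7/4 + 185)*575) = 499/(-429 + (747/4)*575) = 499/(-429 + 429525/4) = 499/(427809/4) = 499*(4/427809) = 1996/427809 ≈ 0.0046656)
G*(9*(12 - 2) + w(11)) = 1996*(9*(12 - 2) + 11)/427809 = 1996*(9*10 + 11)/427809 = 1996*(90 + 11)/427809 = (1996/427809)*101 = 201596/427809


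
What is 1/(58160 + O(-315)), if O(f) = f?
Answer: 1/57845 ≈ 1.7288e-5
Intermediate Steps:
1/(58160 + O(-315)) = 1/(58160 - 315) = 1/57845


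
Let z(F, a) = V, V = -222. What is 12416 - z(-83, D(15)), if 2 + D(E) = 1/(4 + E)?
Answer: 12638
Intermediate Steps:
D(E) = -2 + 1/(4 + E)
z(F, a) = -222
12416 - z(-83, D(15)) = 12416 - 1*(-222) = 12416 + 222 = 12638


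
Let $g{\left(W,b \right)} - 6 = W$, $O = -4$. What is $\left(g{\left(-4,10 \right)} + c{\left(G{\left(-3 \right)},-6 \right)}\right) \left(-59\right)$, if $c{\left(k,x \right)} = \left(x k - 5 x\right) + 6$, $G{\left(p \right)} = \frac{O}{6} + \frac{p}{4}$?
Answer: $- \frac{5487}{2} \approx -2743.5$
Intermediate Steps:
$g{\left(W,b \right)} = 6 + W$
$G{\left(p \right)} = - \frac{2}{3} + \frac{p}{4}$ ($G{\left(p \right)} = - \frac{4}{6} + \frac{p}{4} = \left(-4\right) \frac{1}{6} + p \frac{1}{4} = - \frac{2}{3} + \frac{p}{4}$)
$c{\left(k,x \right)} = 6 - 5 x + k x$ ($c{\left(k,x \right)} = \left(k x - 5 x\right) + 6 = \left(- 5 x + k x\right) + 6 = 6 - 5 x + k x$)
$\left(g{\left(-4,10 \right)} + c{\left(G{\left(-3 \right)},-6 \right)}\right) \left(-59\right) = \left(\left(6 - 4\right) + \left(6 - -30 + \left(- \frac{2}{3} + \frac{1}{4} \left(-3\right)\right) \left(-6\right)\right)\right) \left(-59\right) = \left(2 + \left(6 + 30 + \left(- \frac{2}{3} - \frac{3}{4}\right) \left(-6\right)\right)\right) \left(-59\right) = \left(2 + \left(6 + 30 - - \frac{17}{2}\right)\right) \left(-59\right) = \left(2 + \left(6 + 30 + \frac{17}{2}\right)\right) \left(-59\right) = \left(2 + \frac{89}{2}\right) \left(-59\right) = \frac{93}{2} \left(-59\right) = - \frac{5487}{2}$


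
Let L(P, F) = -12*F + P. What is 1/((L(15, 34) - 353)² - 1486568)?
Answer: -1/930052 ≈ -1.0752e-6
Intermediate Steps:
L(P, F) = P - 12*F
1/((L(15, 34) - 353)² - 1486568) = 1/(((15 - 12*34) - 353)² - 1486568) = 1/(((15 - 408) - 353)² - 1486568) = 1/((-393 - 353)² - 1486568) = 1/((-746)² - 1486568) = 1/(556516 - 1486568) = 1/(-930052) = -1/930052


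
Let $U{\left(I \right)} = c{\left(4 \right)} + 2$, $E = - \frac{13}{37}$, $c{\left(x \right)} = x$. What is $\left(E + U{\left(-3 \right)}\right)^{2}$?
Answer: $\frac{43681}{1369} \approx 31.907$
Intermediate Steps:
$E = - \frac{13}{37}$ ($E = \left(-13\right) \frac{1}{37} = - \frac{13}{37} \approx -0.35135$)
$U{\left(I \right)} = 6$ ($U{\left(I \right)} = 4 + 2 = 6$)
$\left(E + U{\left(-3 \right)}\right)^{2} = \left(- \frac{13}{37} + 6\right)^{2} = \left(\frac{209}{37}\right)^{2} = \frac{43681}{1369}$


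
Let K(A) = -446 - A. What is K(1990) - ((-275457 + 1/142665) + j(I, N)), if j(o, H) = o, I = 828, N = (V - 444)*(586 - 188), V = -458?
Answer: 38832414344/142665 ≈ 2.7219e+5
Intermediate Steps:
N = -358996 (N = (-458 - 444)*(586 - 188) = -902*398 = -358996)
K(1990) - ((-275457 + 1/142665) + j(I, N)) = (-446 - 1*1990) - ((-275457 + 1/142665) + 828) = (-446 - 1990) - ((-275457 + 1/142665) + 828) = -2436 - (-39298072904/142665 + 828) = -2436 - 1*(-39179946284/142665) = -2436 + 39179946284/142665 = 38832414344/142665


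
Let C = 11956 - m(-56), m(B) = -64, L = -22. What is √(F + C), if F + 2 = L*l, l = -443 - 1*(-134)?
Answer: 56*√6 ≈ 137.17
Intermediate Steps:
l = -309 (l = -443 + 134 = -309)
F = 6796 (F = -2 - 22*(-309) = -2 + 6798 = 6796)
C = 12020 (C = 11956 - 1*(-64) = 11956 + 64 = 12020)
√(F + C) = √(6796 + 12020) = √18816 = 56*√6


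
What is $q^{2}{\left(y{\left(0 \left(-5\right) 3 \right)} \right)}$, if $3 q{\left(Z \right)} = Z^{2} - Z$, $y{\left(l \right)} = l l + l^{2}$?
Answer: $0$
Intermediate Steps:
$y{\left(l \right)} = 2 l^{2}$ ($y{\left(l \right)} = l^{2} + l^{2} = 2 l^{2}$)
$q{\left(Z \right)} = - \frac{Z}{3} + \frac{Z^{2}}{3}$ ($q{\left(Z \right)} = \frac{Z^{2} - Z}{3} = - \frac{Z}{3} + \frac{Z^{2}}{3}$)
$q^{2}{\left(y{\left(0 \left(-5\right) 3 \right)} \right)} = \left(\frac{2 \left(0 \left(-5\right) 3\right)^{2} \left(-1 + 2 \left(0 \left(-5\right) 3\right)^{2}\right)}{3}\right)^{2} = \left(\frac{2 \left(0 \cdot 3\right)^{2} \left(-1 + 2 \left(0 \cdot 3\right)^{2}\right)}{3}\right)^{2} = \left(\frac{2 \cdot 0^{2} \left(-1 + 2 \cdot 0^{2}\right)}{3}\right)^{2} = \left(\frac{2 \cdot 0 \left(-1 + 2 \cdot 0\right)}{3}\right)^{2} = \left(\frac{1}{3} \cdot 0 \left(-1 + 0\right)\right)^{2} = \left(\frac{1}{3} \cdot 0 \left(-1\right)\right)^{2} = 0^{2} = 0$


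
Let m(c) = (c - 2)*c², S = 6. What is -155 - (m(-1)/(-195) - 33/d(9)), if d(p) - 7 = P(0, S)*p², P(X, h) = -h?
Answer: -4828549/31135 ≈ -155.08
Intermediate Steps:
m(c) = c²*(-2 + c) (m(c) = (-2 + c)*c² = c²*(-2 + c))
d(p) = 7 - 6*p² (d(p) = 7 + (-1*6)*p² = 7 - 6*p²)
-155 - (m(-1)/(-195) - 33/d(9)) = -155 - (((-1)²*(-2 - 1))/(-195) - 33/(7 - 6*9²)) = -155 - ((1*(-3))*(-1/195) - 33/(7 - 6*81)) = -155 - (-3*(-1/195) - 33/(7 - 486)) = -155 - (1/65 - 33/(-479)) = -155 - (1/65 - 33*(-1/479)) = -155 - (1/65 + 33/479) = -155 - 1*2624/31135 = -155 - 2624/31135 = -4828549/31135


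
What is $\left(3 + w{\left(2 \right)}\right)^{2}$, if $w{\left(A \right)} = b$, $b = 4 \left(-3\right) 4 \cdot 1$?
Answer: $2025$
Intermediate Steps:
$b = -48$ ($b = 4 \left(\left(-12\right) 1\right) = 4 \left(-12\right) = -48$)
$w{\left(A \right)} = -48$
$\left(3 + w{\left(2 \right)}\right)^{2} = \left(3 - 48\right)^{2} = \left(-45\right)^{2} = 2025$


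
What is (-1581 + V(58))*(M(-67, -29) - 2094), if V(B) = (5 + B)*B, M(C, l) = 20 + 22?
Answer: -4253796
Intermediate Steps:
M(C, l) = 42
V(B) = B*(5 + B)
(-1581 + V(58))*(M(-67, -29) - 2094) = (-1581 + 58*(5 + 58))*(42 - 2094) = (-1581 + 58*63)*(-2052) = (-1581 + 3654)*(-2052) = 2073*(-2052) = -4253796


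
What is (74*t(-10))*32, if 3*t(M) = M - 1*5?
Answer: -11840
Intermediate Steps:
t(M) = -5/3 + M/3 (t(M) = (M - 1*5)/3 = (M - 5)/3 = (-5 + M)/3 = -5/3 + M/3)
(74*t(-10))*32 = (74*(-5/3 + (⅓)*(-10)))*32 = (74*(-5/3 - 10/3))*32 = (74*(-5))*32 = -370*32 = -11840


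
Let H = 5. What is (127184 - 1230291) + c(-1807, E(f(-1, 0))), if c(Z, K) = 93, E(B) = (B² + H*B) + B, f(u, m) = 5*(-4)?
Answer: -1103014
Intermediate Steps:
f(u, m) = -20
E(B) = B² + 6*B (E(B) = (B² + 5*B) + B = B² + 6*B)
(127184 - 1230291) + c(-1807, E(f(-1, 0))) = (127184 - 1230291) + 93 = -1103107 + 93 = -1103014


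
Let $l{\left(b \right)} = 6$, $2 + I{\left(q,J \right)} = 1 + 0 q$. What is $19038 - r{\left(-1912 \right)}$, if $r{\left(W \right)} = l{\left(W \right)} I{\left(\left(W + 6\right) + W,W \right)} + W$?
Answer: $20956$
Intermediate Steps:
$I{\left(q,J \right)} = -1$ ($I{\left(q,J \right)} = -2 + \left(1 + 0 q\right) = -2 + \left(1 + 0\right) = -2 + 1 = -1$)
$r{\left(W \right)} = -6 + W$ ($r{\left(W \right)} = 6 \left(-1\right) + W = -6 + W$)
$19038 - r{\left(-1912 \right)} = 19038 - \left(-6 - 1912\right) = 19038 - -1918 = 19038 + 1918 = 20956$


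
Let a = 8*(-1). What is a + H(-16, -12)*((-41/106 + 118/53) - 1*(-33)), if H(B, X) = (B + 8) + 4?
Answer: -7810/53 ≈ -147.36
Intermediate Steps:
H(B, X) = 12 + B (H(B, X) = (8 + B) + 4 = 12 + B)
a = -8
a + H(-16, -12)*((-41/106 + 118/53) - 1*(-33)) = -8 + (12 - 16)*((-41/106 + 118/53) - 1*(-33)) = -8 - 4*((-41*1/106 + 118*(1/53)) + 33) = -8 - 4*((-41/106 + 118/53) + 33) = -8 - 4*(195/106 + 33) = -8 - 4*3693/106 = -8 - 7386/53 = -7810/53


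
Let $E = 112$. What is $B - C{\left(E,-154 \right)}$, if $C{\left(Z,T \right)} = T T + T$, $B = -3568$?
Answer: $-27130$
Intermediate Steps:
$C{\left(Z,T \right)} = T + T^{2}$ ($C{\left(Z,T \right)} = T^{2} + T = T + T^{2}$)
$B - C{\left(E,-154 \right)} = -3568 - - 154 \left(1 - 154\right) = -3568 - \left(-154\right) \left(-153\right) = -3568 - 23562 = -27130$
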